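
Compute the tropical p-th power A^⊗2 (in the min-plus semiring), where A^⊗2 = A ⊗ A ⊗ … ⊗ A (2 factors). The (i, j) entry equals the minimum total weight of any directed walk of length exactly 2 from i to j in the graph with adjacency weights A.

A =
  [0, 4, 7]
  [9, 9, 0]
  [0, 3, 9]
A^⊗2 =
  [0, 4, 4]
  [0, 3, 9]
  [0, 4, 3]

Each entry (A^⊗2)_ij equals the minimum over all length-2 walks i = v_0 → v_1 → … → v_2 = j of Σ_t A[v_t][v_{t+1}]. For example, for (i, j) = (0, 2) we minimise over 3 possible intermediate vertex sequences; the minimum is 4, attained along the walk 0 → 1 → 2.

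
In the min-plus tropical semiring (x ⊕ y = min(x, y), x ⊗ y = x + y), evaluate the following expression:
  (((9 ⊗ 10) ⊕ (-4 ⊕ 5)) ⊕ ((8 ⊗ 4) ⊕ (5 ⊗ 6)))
(((9 ⊗ 10) ⊕ (-4 ⊕ 5)) ⊕ ((8 ⊗ 4) ⊕ (5 ⊗ 6))) = -4

Expand innermost to outermost. Recall ⊕ takes the minimum of its arguments and ⊗ takes their sum. Working out the expression (((9 ⊗ 10) ⊕ (-4 ⊕ 5)) ⊕ ((8 ⊗ 4) ⊕ (5 ⊗ 6))) gives -4.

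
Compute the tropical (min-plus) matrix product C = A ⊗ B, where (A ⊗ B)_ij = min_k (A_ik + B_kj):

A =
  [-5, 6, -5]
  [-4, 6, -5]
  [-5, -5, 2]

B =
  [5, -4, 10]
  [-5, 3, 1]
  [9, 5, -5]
A ⊗ B =
  [0, -9, -10]
  [1, -8, -10]
  [-10, -9, -4]

Apply the min-plus product entry-by-entry:
  C[0][0] = min over k of (A[0][0] + B[0][0] = -5 + 5 = 0, A[0][1] + B[1][0] = 6 + -5 = 1, A[0][2] + B[2][0] = -5 + 9 = 4) = 0 (attained at k = 0)
  C[0][1] = min over k of (A[0][0] + B[0][1] = -5 + -4 = -9, A[0][1] + B[1][1] = 6 + 3 = 9, A[0][2] + B[2][1] = -5 + 5 = 0) = -9 (attained at k = 0)
  C[0][2] = min over k of (A[0][0] + B[0][2] = -5 + 10 = 5, A[0][1] + B[1][2] = 6 + 1 = 7, A[0][2] + B[2][2] = -5 + -5 = -10) = -10 (attained at k = 2)
  C[1][0] = min over k of (A[1][0] + B[0][0] = -4 + 5 = 1, A[1][1] + B[1][0] = 6 + -5 = 1, A[1][2] + B[2][0] = -5 + 9 = 4) = 1 (attained at k = 0)
  C[1][1] = min over k of (A[1][0] + B[0][1] = -4 + -4 = -8, A[1][1] + B[1][1] = 6 + 3 = 9, A[1][2] + B[2][1] = -5 + 5 = 0) = -8 (attained at k = 0)
  C[1][2] = min over k of (A[1][0] + B[0][2] = -4 + 10 = 6, A[1][1] + B[1][2] = 6 + 1 = 7, A[1][2] + B[2][2] = -5 + -5 = -10) = -10 (attained at k = 2)
  C[2][0] = min over k of (A[2][0] + B[0][0] = -5 + 5 = 0, A[2][1] + B[1][0] = -5 + -5 = -10, A[2][2] + B[2][0] = 2 + 9 = 11) = -10 (attained at k = 1)
  C[2][1] = min over k of (A[2][0] + B[0][1] = -5 + -4 = -9, A[2][1] + B[1][1] = -5 + 3 = -2, A[2][2] + B[2][1] = 2 + 5 = 7) = -9 (attained at k = 0)
  C[2][2] = min over k of (A[2][0] + B[0][2] = -5 + 10 = 5, A[2][1] + B[1][2] = -5 + 1 = -4, A[2][2] + B[2][2] = 2 + -5 = -3) = -4 (attained at k = 1)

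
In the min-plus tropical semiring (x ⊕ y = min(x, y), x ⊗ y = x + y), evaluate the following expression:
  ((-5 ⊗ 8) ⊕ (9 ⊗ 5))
((-5 ⊗ 8) ⊕ (9 ⊗ 5)) = 3

Expand innermost to outermost. Recall ⊕ takes the minimum of its arguments and ⊗ takes their sum. Working out the expression ((-5 ⊗ 8) ⊕ (9 ⊗ 5)) gives 3.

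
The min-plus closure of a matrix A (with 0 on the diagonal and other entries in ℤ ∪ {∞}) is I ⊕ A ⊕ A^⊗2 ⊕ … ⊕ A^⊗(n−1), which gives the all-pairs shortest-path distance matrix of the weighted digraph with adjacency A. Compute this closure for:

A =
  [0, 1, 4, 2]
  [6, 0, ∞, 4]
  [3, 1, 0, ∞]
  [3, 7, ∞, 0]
Closure =
  [0, 1, 4, 2]
  [6, 0, 10, 4]
  [3, 1, 0, 5]
  [3, 4, 7, 0]

This is the Floyd-Warshall all-pairs shortest-path computation. For each intermediate vertex k = 0, 1, …, 3, update dist[i][j] ← min(dist[i][j], dist[i][k] + dist[k][j]). The final matrix gives, for each (i, j), the minimum total weight of any directed path from i to j (possibly empty when i = j).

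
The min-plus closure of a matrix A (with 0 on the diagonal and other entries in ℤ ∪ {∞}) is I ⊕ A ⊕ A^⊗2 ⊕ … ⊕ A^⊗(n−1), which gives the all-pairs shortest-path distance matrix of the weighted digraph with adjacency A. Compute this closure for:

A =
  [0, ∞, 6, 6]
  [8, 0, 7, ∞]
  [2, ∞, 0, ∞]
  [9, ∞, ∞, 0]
Closure =
  [0, ∞, 6, 6]
  [8, 0, 7, 14]
  [2, ∞, 0, 8]
  [9, ∞, 15, 0]

This is the Floyd-Warshall all-pairs shortest-path computation. For each intermediate vertex k = 0, 1, …, 3, update dist[i][j] ← min(dist[i][j], dist[i][k] + dist[k][j]). The final matrix gives, for each (i, j), the minimum total weight of any directed path from i to j (possibly empty when i = j).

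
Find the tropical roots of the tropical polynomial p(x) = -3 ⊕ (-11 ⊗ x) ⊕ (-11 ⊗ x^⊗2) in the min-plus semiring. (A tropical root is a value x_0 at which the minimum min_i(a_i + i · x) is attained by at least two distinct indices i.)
Roots: {0, 8}

Each tropical root is a break point of the lower envelope of the lines y = a_i + i · x (there are 3 lines, with slopes 0, 1, ..., 2). Only the lines that attain the minimum somewhere contribute to roots; other lines are dominated. Here the surviving (envelope) indices are i = 2, i = 1, i = 0.
Intersections between consecutive envelope lines give the roots: for adjacent envelope indices i < j the intersection is x = (a_i − a_j) / (j − i). Reading off the sorted break points: {0, 8}.
Verification: at each break x_0, at least two indices attain the minimum of min_i(a_i + i · x_0).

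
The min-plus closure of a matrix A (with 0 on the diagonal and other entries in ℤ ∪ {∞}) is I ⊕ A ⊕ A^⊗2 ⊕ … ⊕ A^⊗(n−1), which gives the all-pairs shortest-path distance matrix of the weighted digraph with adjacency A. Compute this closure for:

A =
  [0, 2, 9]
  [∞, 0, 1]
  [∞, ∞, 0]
Closure =
  [0, 2, 3]
  [∞, 0, 1]
  [∞, ∞, 0]

This is the Floyd-Warshall all-pairs shortest-path computation. For each intermediate vertex k = 0, 1, …, 2, update dist[i][j] ← min(dist[i][j], dist[i][k] + dist[k][j]). The final matrix gives, for each (i, j), the minimum total weight of any directed path from i to j (possibly empty when i = j).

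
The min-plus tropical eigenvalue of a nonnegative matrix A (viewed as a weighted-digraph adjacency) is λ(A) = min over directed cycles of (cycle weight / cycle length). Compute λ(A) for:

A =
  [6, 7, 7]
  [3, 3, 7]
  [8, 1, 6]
λ(A) = 3

Enumerate directed cycles and compute their means (weight / length). Sample:
  cycle 0 → 0: weight = 6, length = 1, mean = 6/1 ≈ 6.000
  cycle 1 → 1: weight = 3, length = 1, mean = 3/1 ≈ 3.000
  cycle 2 → 2: weight = 6, length = 1, mean = 6/1 ≈ 6.000
  cycle 0 → 1 → 0: weight = 10, length = 2, mean = 10/2 ≈ 5.000
  cycle 0 → 2 → 0: weight = 15, length = 2, mean = 15/2 ≈ 7.500
  cycle 1 → 0 → 1: weight = 10, length = 2, mean = 10/2 ≈ 5.000
Minimum mean = 3.000, attained e.g. along the cycle 1 → 1 with weight 3 and length 1. So λ(A) = 3/1 = 3.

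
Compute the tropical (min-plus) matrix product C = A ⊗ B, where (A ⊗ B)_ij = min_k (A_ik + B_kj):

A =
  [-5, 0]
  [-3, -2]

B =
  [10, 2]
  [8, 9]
A ⊗ B =
  [5, -3]
  [6, -1]

Apply the min-plus product entry-by-entry:
  C[0][0] = min over k of (A[0][0] + B[0][0] = -5 + 10 = 5, A[0][1] + B[1][0] = 0 + 8 = 8) = 5 (attained at k = 0)
  C[0][1] = min over k of (A[0][0] + B[0][1] = -5 + 2 = -3, A[0][1] + B[1][1] = 0 + 9 = 9) = -3 (attained at k = 0)
  C[1][0] = min over k of (A[1][0] + B[0][0] = -3 + 10 = 7, A[1][1] + B[1][0] = -2 + 8 = 6) = 6 (attained at k = 1)
  C[1][1] = min over k of (A[1][0] + B[0][1] = -3 + 2 = -1, A[1][1] + B[1][1] = -2 + 9 = 7) = -1 (attained at k = 0)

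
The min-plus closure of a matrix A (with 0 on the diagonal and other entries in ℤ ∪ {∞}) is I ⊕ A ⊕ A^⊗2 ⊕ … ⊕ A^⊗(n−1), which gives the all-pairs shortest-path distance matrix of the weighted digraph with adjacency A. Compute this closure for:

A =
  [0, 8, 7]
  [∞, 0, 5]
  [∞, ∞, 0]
Closure =
  [0, 8, 7]
  [∞, 0, 5]
  [∞, ∞, 0]

This is the Floyd-Warshall all-pairs shortest-path computation. For each intermediate vertex k = 0, 1, …, 2, update dist[i][j] ← min(dist[i][j], dist[i][k] + dist[k][j]). The final matrix gives, for each (i, j), the minimum total weight of any directed path from i to j (possibly empty when i = j).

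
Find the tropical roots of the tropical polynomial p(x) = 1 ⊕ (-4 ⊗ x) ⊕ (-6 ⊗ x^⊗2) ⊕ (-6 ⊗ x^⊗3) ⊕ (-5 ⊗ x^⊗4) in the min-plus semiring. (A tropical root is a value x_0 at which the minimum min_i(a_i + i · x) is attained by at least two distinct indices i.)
Roots: {-1, 0, 2, 5}

Each tropical root is a break point of the lower envelope of the lines y = a_i + i · x (there are 5 lines, with slopes 0, 1, ..., 4). Only the lines that attain the minimum somewhere contribute to roots; other lines are dominated. Here the surviving (envelope) indices are i = 4, i = 3, i = 2, i = 1, i = 0.
Intersections between consecutive envelope lines give the roots: for adjacent envelope indices i < j the intersection is x = (a_i − a_j) / (j − i). Reading off the sorted break points: {-1, 0, 2, 5}.
Verification: at each break x_0, at least two indices attain the minimum of min_i(a_i + i · x_0).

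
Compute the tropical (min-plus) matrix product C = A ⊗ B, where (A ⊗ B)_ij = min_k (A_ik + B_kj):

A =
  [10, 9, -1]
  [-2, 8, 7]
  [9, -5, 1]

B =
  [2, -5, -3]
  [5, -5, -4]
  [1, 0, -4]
A ⊗ B =
  [0, -1, -5]
  [0, -7, -5]
  [0, -10, -9]

Apply the min-plus product entry-by-entry:
  C[0][0] = min over k of (A[0][0] + B[0][0] = 10 + 2 = 12, A[0][1] + B[1][0] = 9 + 5 = 14, A[0][2] + B[2][0] = -1 + 1 = 0) = 0 (attained at k = 2)
  C[0][1] = min over k of (A[0][0] + B[0][1] = 10 + -5 = 5, A[0][1] + B[1][1] = 9 + -5 = 4, A[0][2] + B[2][1] = -1 + 0 = -1) = -1 (attained at k = 2)
  C[0][2] = min over k of (A[0][0] + B[0][2] = 10 + -3 = 7, A[0][1] + B[1][2] = 9 + -4 = 5, A[0][2] + B[2][2] = -1 + -4 = -5) = -5 (attained at k = 2)
  C[1][0] = min over k of (A[1][0] + B[0][0] = -2 + 2 = 0, A[1][1] + B[1][0] = 8 + 5 = 13, A[1][2] + B[2][0] = 7 + 1 = 8) = 0 (attained at k = 0)
  C[1][1] = min over k of (A[1][0] + B[0][1] = -2 + -5 = -7, A[1][1] + B[1][1] = 8 + -5 = 3, A[1][2] + B[2][1] = 7 + 0 = 7) = -7 (attained at k = 0)
  C[1][2] = min over k of (A[1][0] + B[0][2] = -2 + -3 = -5, A[1][1] + B[1][2] = 8 + -4 = 4, A[1][2] + B[2][2] = 7 + -4 = 3) = -5 (attained at k = 0)
  C[2][0] = min over k of (A[2][0] + B[0][0] = 9 + 2 = 11, A[2][1] + B[1][0] = -5 + 5 = 0, A[2][2] + B[2][0] = 1 + 1 = 2) = 0 (attained at k = 1)
  C[2][1] = min over k of (A[2][0] + B[0][1] = 9 + -5 = 4, A[2][1] + B[1][1] = -5 + -5 = -10, A[2][2] + B[2][1] = 1 + 0 = 1) = -10 (attained at k = 1)
  C[2][2] = min over k of (A[2][0] + B[0][2] = 9 + -3 = 6, A[2][1] + B[1][2] = -5 + -4 = -9, A[2][2] + B[2][2] = 1 + -4 = -3) = -9 (attained at k = 1)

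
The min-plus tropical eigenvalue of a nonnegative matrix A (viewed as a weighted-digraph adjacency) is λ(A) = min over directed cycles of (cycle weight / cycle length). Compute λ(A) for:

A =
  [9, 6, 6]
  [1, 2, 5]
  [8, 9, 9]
λ(A) = 2

Enumerate directed cycles and compute their means (weight / length). Sample:
  cycle 0 → 0: weight = 9, length = 1, mean = 9/1 ≈ 9.000
  cycle 1 → 1: weight = 2, length = 1, mean = 2/1 ≈ 2.000
  cycle 2 → 2: weight = 9, length = 1, mean = 9/1 ≈ 9.000
  cycle 0 → 1 → 0: weight = 7, length = 2, mean = 7/2 ≈ 3.500
  cycle 0 → 2 → 0: weight = 14, length = 2, mean = 14/2 ≈ 7.000
  cycle 1 → 0 → 1: weight = 7, length = 2, mean = 7/2 ≈ 3.500
Minimum mean = 2.000, attained e.g. along the cycle 1 → 1 with weight 2 and length 1. So λ(A) = 2/1 = 2.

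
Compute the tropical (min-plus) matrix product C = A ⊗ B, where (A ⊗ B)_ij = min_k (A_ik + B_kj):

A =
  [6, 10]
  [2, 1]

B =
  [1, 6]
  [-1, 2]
A ⊗ B =
  [7, 12]
  [0, 3]

Apply the min-plus product entry-by-entry:
  C[0][0] = min over k of (A[0][0] + B[0][0] = 6 + 1 = 7, A[0][1] + B[1][0] = 10 + -1 = 9) = 7 (attained at k = 0)
  C[0][1] = min over k of (A[0][0] + B[0][1] = 6 + 6 = 12, A[0][1] + B[1][1] = 10 + 2 = 12) = 12 (attained at k = 0)
  C[1][0] = min over k of (A[1][0] + B[0][0] = 2 + 1 = 3, A[1][1] + B[1][0] = 1 + -1 = 0) = 0 (attained at k = 1)
  C[1][1] = min over k of (A[1][0] + B[0][1] = 2 + 6 = 8, A[1][1] + B[1][1] = 1 + 2 = 3) = 3 (attained at k = 1)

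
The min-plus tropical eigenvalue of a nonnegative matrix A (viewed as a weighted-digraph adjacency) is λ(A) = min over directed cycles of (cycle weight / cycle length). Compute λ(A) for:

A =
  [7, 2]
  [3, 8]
λ(A) = 5/2

Enumerate directed cycles and compute their means (weight / length). Sample:
  cycle 0 → 0: weight = 7, length = 1, mean = 7/1 ≈ 7.000
  cycle 1 → 1: weight = 8, length = 1, mean = 8/1 ≈ 8.000
  cycle 0 → 1 → 0: weight = 5, length = 2, mean = 5/2 ≈ 2.500
  cycle 1 → 0 → 1: weight = 5, length = 2, mean = 5/2 ≈ 2.500
Minimum mean = 2.500, attained e.g. along the cycle 0 → 1 → 0 with weight 5 and length 2. So λ(A) = 5/2 = 5/2.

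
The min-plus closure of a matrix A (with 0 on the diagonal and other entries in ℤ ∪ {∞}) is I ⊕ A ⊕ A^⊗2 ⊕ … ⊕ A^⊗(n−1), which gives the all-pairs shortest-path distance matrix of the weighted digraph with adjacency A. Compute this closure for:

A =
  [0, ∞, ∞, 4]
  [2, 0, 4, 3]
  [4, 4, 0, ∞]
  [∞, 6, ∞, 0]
Closure =
  [0, 10, 14, 4]
  [2, 0, 4, 3]
  [4, 4, 0, 7]
  [8, 6, 10, 0]

This is the Floyd-Warshall all-pairs shortest-path computation. For each intermediate vertex k = 0, 1, …, 3, update dist[i][j] ← min(dist[i][j], dist[i][k] + dist[k][j]). The final matrix gives, for each (i, j), the minimum total weight of any directed path from i to j (possibly empty when i = j).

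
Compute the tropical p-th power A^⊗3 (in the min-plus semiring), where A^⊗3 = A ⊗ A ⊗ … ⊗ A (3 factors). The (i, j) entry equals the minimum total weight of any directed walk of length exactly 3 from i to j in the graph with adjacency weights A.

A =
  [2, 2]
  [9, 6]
A^⊗3 =
  [6, 6]
  [13, 13]

Each entry (A^⊗3)_ij equals the minimum over all length-3 walks i = v_0 → v_1 → … → v_3 = j of Σ_t A[v_t][v_{t+1}]. For example, for (i, j) = (0, 1) we minimise over 4 possible intermediate vertex sequences; the minimum is 6, attained along the walk 0 → 0 → 0 → 1.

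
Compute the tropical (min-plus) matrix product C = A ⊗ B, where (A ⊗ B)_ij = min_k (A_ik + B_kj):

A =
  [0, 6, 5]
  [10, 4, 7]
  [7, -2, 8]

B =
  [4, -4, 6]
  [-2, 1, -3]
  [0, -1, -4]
A ⊗ B =
  [4, -4, 1]
  [2, 5, 1]
  [-4, -1, -5]

Apply the min-plus product entry-by-entry:
  C[0][0] = min over k of (A[0][0] + B[0][0] = 0 + 4 = 4, A[0][1] + B[1][0] = 6 + -2 = 4, A[0][2] + B[2][0] = 5 + 0 = 5) = 4 (attained at k = 0)
  C[0][1] = min over k of (A[0][0] + B[0][1] = 0 + -4 = -4, A[0][1] + B[1][1] = 6 + 1 = 7, A[0][2] + B[2][1] = 5 + -1 = 4) = -4 (attained at k = 0)
  C[0][2] = min over k of (A[0][0] + B[0][2] = 0 + 6 = 6, A[0][1] + B[1][2] = 6 + -3 = 3, A[0][2] + B[2][2] = 5 + -4 = 1) = 1 (attained at k = 2)
  C[1][0] = min over k of (A[1][0] + B[0][0] = 10 + 4 = 14, A[1][1] + B[1][0] = 4 + -2 = 2, A[1][2] + B[2][0] = 7 + 0 = 7) = 2 (attained at k = 1)
  C[1][1] = min over k of (A[1][0] + B[0][1] = 10 + -4 = 6, A[1][1] + B[1][1] = 4 + 1 = 5, A[1][2] + B[2][1] = 7 + -1 = 6) = 5 (attained at k = 1)
  C[1][2] = min over k of (A[1][0] + B[0][2] = 10 + 6 = 16, A[1][1] + B[1][2] = 4 + -3 = 1, A[1][2] + B[2][2] = 7 + -4 = 3) = 1 (attained at k = 1)
  C[2][0] = min over k of (A[2][0] + B[0][0] = 7 + 4 = 11, A[2][1] + B[1][0] = -2 + -2 = -4, A[2][2] + B[2][0] = 8 + 0 = 8) = -4 (attained at k = 1)
  C[2][1] = min over k of (A[2][0] + B[0][1] = 7 + -4 = 3, A[2][1] + B[1][1] = -2 + 1 = -1, A[2][2] + B[2][1] = 8 + -1 = 7) = -1 (attained at k = 1)
  C[2][2] = min over k of (A[2][0] + B[0][2] = 7 + 6 = 13, A[2][1] + B[1][2] = -2 + -3 = -5, A[2][2] + B[2][2] = 8 + -4 = 4) = -5 (attained at k = 1)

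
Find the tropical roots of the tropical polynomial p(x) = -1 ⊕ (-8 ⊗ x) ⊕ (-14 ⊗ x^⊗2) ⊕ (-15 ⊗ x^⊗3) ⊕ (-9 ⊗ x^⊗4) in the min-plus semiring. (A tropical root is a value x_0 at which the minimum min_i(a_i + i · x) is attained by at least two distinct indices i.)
Roots: {-6, 1, 6, 7}

Each tropical root is a break point of the lower envelope of the lines y = a_i + i · x (there are 5 lines, with slopes 0, 1, ..., 4). Only the lines that attain the minimum somewhere contribute to roots; other lines are dominated. Here the surviving (envelope) indices are i = 4, i = 3, i = 2, i = 1, i = 0.
Intersections between consecutive envelope lines give the roots: for adjacent envelope indices i < j the intersection is x = (a_i − a_j) / (j − i). Reading off the sorted break points: {-6, 1, 6, 7}.
Verification: at each break x_0, at least two indices attain the minimum of min_i(a_i + i · x_0).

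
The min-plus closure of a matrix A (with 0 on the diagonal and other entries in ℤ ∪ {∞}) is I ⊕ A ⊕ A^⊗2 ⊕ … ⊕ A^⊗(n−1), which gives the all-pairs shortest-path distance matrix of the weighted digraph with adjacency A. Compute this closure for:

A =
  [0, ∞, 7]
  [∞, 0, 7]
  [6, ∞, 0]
Closure =
  [0, ∞, 7]
  [13, 0, 7]
  [6, ∞, 0]

This is the Floyd-Warshall all-pairs shortest-path computation. For each intermediate vertex k = 0, 1, …, 2, update dist[i][j] ← min(dist[i][j], dist[i][k] + dist[k][j]). The final matrix gives, for each (i, j), the minimum total weight of any directed path from i to j (possibly empty when i = j).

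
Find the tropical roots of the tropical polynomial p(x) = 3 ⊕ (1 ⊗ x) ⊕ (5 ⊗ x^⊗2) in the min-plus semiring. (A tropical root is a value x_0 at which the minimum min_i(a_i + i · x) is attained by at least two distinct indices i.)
Roots: {-4, 2}

Each tropical root is a break point of the lower envelope of the lines y = a_i + i · x (there are 3 lines, with slopes 0, 1, ..., 2). Only the lines that attain the minimum somewhere contribute to roots; other lines are dominated. Here the surviving (envelope) indices are i = 2, i = 1, i = 0.
Intersections between consecutive envelope lines give the roots: for adjacent envelope indices i < j the intersection is x = (a_i − a_j) / (j − i). Reading off the sorted break points: {-4, 2}.
Verification: at each break x_0, at least two indices attain the minimum of min_i(a_i + i · x_0).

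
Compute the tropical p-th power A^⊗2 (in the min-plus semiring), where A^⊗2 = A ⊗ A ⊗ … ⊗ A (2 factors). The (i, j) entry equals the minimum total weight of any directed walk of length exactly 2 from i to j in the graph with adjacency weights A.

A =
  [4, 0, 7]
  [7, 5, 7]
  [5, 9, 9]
A^⊗2 =
  [7, 4, 7]
  [11, 7, 12]
  [9, 5, 12]

Each entry (A^⊗2)_ij equals the minimum over all length-2 walks i = v_0 → v_1 → … → v_2 = j of Σ_t A[v_t][v_{t+1}]. For example, for (i, j) = (0, 2) we minimise over 3 possible intermediate vertex sequences; the minimum is 7, attained along the walk 0 → 1 → 2.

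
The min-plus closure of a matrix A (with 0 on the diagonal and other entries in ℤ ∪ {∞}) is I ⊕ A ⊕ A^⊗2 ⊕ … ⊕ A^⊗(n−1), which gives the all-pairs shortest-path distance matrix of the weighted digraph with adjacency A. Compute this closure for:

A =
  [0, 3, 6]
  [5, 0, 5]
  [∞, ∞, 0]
Closure =
  [0, 3, 6]
  [5, 0, 5]
  [∞, ∞, 0]

This is the Floyd-Warshall all-pairs shortest-path computation. For each intermediate vertex k = 0, 1, …, 2, update dist[i][j] ← min(dist[i][j], dist[i][k] + dist[k][j]). The final matrix gives, for each (i, j), the minimum total weight of any directed path from i to j (possibly empty when i = j).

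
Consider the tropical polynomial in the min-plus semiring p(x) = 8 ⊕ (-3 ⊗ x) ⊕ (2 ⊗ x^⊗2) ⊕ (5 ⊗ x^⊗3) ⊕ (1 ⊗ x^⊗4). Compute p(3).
p(3) = 0

A tropical monomial a ⊗ x^⊗i evaluates to a + i · x. Evaluating each term at x = 3:
  Term 0 contributes 8 + 0 · 3 = 8
  Term 1 contributes -3 + 1 · 3 = 0
  Term 2 contributes 2 + 2 · 3 = 8
  Term 3 contributes 5 + 3 · 3 = 14
  Term 4 contributes 1 + 4 · 3 = 13
p(3) = ⊕ of these = min[8, 0, 8, 14, 13] = 0.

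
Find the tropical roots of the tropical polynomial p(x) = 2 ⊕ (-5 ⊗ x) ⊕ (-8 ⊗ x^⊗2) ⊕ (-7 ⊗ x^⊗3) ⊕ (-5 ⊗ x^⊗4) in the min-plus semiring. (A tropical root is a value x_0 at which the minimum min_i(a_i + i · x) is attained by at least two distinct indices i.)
Roots: {-2, -1, 3, 7}

Each tropical root is a break point of the lower envelope of the lines y = a_i + i · x (there are 5 lines, with slopes 0, 1, ..., 4). Only the lines that attain the minimum somewhere contribute to roots; other lines are dominated. Here the surviving (envelope) indices are i = 4, i = 3, i = 2, i = 1, i = 0.
Intersections between consecutive envelope lines give the roots: for adjacent envelope indices i < j the intersection is x = (a_i − a_j) / (j − i). Reading off the sorted break points: {-2, -1, 3, 7}.
Verification: at each break x_0, at least two indices attain the minimum of min_i(a_i + i · x_0).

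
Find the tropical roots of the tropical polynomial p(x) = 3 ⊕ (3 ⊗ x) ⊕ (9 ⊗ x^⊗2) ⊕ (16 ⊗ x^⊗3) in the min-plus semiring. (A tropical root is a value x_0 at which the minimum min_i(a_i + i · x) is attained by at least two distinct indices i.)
Roots: {-7, -6, 0}

Each tropical root is a break point of the lower envelope of the lines y = a_i + i · x (there are 4 lines, with slopes 0, 1, ..., 3). Only the lines that attain the minimum somewhere contribute to roots; other lines are dominated. Here the surviving (envelope) indices are i = 3, i = 2, i = 1, i = 0.
Intersections between consecutive envelope lines give the roots: for adjacent envelope indices i < j the intersection is x = (a_i − a_j) / (j − i). Reading off the sorted break points: {-7, -6, 0}.
Verification: at each break x_0, at least two indices attain the minimum of min_i(a_i + i · x_0).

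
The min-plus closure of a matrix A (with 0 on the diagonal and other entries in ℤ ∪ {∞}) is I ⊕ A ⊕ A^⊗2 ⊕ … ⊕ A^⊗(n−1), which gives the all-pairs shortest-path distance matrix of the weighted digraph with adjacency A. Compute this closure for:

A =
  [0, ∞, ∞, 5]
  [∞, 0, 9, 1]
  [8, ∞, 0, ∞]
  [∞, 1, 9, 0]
Closure =
  [0, 6, 14, 5]
  [17, 0, 9, 1]
  [8, 14, 0, 13]
  [17, 1, 9, 0]

This is the Floyd-Warshall all-pairs shortest-path computation. For each intermediate vertex k = 0, 1, …, 3, update dist[i][j] ← min(dist[i][j], dist[i][k] + dist[k][j]). The final matrix gives, for each (i, j), the minimum total weight of any directed path from i to j (possibly empty when i = j).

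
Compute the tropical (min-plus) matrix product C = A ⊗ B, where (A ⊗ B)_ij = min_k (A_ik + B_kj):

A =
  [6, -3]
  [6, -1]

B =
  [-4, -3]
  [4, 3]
A ⊗ B =
  [1, 0]
  [2, 2]

Apply the min-plus product entry-by-entry:
  C[0][0] = min over k of (A[0][0] + B[0][0] = 6 + -4 = 2, A[0][1] + B[1][0] = -3 + 4 = 1) = 1 (attained at k = 1)
  C[0][1] = min over k of (A[0][0] + B[0][1] = 6 + -3 = 3, A[0][1] + B[1][1] = -3 + 3 = 0) = 0 (attained at k = 1)
  C[1][0] = min over k of (A[1][0] + B[0][0] = 6 + -4 = 2, A[1][1] + B[1][0] = -1 + 4 = 3) = 2 (attained at k = 0)
  C[1][1] = min over k of (A[1][0] + B[0][1] = 6 + -3 = 3, A[1][1] + B[1][1] = -1 + 3 = 2) = 2 (attained at k = 1)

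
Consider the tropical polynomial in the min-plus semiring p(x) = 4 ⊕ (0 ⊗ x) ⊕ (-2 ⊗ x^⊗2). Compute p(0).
p(0) = -2

A tropical monomial a ⊗ x^⊗i evaluates to a + i · x. Evaluating each term at x = 0:
  Term 0 contributes 4 + 0 · 0 = 4
  Term 1 contributes 0 + 1 · 0 = 0
  Term 2 contributes -2 + 2 · 0 = -2
p(0) = ⊕ of these = min[4, 0, -2] = -2.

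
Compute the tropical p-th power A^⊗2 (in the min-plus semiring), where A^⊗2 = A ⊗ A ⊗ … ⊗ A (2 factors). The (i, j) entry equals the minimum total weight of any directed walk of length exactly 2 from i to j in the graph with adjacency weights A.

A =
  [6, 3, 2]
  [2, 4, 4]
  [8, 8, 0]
A^⊗2 =
  [5, 7, 2]
  [6, 5, 4]
  [8, 8, 0]

Each entry (A^⊗2)_ij equals the minimum over all length-2 walks i = v_0 → v_1 → … → v_2 = j of Σ_t A[v_t][v_{t+1}]. For example, for (i, j) = (0, 2) we minimise over 3 possible intermediate vertex sequences; the minimum is 2, attained along the walk 0 → 2 → 2.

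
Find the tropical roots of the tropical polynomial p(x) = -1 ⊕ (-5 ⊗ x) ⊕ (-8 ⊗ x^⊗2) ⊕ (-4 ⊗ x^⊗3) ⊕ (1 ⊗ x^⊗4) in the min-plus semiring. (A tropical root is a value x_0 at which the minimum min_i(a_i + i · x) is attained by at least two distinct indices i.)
Roots: {-5, -4, 3, 4}

Each tropical root is a break point of the lower envelope of the lines y = a_i + i · x (there are 5 lines, with slopes 0, 1, ..., 4). Only the lines that attain the minimum somewhere contribute to roots; other lines are dominated. Here the surviving (envelope) indices are i = 4, i = 3, i = 2, i = 1, i = 0.
Intersections between consecutive envelope lines give the roots: for adjacent envelope indices i < j the intersection is x = (a_i − a_j) / (j − i). Reading off the sorted break points: {-5, -4, 3, 4}.
Verification: at each break x_0, at least two indices attain the minimum of min_i(a_i + i · x_0).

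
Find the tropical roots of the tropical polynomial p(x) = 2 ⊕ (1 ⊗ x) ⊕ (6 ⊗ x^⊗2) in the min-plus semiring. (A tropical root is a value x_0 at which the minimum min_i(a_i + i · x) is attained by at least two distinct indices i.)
Roots: {-5, 1}

Each tropical root is a break point of the lower envelope of the lines y = a_i + i · x (there are 3 lines, with slopes 0, 1, ..., 2). Only the lines that attain the minimum somewhere contribute to roots; other lines are dominated. Here the surviving (envelope) indices are i = 2, i = 1, i = 0.
Intersections between consecutive envelope lines give the roots: for adjacent envelope indices i < j the intersection is x = (a_i − a_j) / (j − i). Reading off the sorted break points: {-5, 1}.
Verification: at each break x_0, at least two indices attain the minimum of min_i(a_i + i · x_0).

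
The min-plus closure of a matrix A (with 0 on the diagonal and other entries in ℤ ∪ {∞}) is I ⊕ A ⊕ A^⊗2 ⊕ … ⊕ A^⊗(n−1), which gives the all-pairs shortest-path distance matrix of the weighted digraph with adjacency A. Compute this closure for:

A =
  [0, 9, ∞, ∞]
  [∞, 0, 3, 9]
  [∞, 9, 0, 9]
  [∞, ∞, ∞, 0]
Closure =
  [0, 9, 12, 18]
  [∞, 0, 3, 9]
  [∞, 9, 0, 9]
  [∞, ∞, ∞, 0]

This is the Floyd-Warshall all-pairs shortest-path computation. For each intermediate vertex k = 0, 1, …, 3, update dist[i][j] ← min(dist[i][j], dist[i][k] + dist[k][j]). The final matrix gives, for each (i, j), the minimum total weight of any directed path from i to j (possibly empty when i = j).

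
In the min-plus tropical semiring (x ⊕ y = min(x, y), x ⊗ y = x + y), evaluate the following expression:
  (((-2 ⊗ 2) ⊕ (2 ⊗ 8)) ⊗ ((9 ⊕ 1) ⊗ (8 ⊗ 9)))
(((-2 ⊗ 2) ⊕ (2 ⊗ 8)) ⊗ ((9 ⊕ 1) ⊗ (8 ⊗ 9))) = 18

Expand innermost to outermost. Recall ⊕ takes the minimum of its arguments and ⊗ takes their sum. Working out the expression (((-2 ⊗ 2) ⊕ (2 ⊗ 8)) ⊗ ((9 ⊕ 1) ⊗ (8 ⊗ 9))) gives 18.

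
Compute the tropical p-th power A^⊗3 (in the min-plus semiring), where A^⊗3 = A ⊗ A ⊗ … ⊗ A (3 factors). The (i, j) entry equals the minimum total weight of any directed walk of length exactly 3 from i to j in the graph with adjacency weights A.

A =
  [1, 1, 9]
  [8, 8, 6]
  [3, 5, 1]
A^⊗3 =
  [3, 3, 8]
  [10, 10, 8]
  [5, 5, 3]

Each entry (A^⊗3)_ij equals the minimum over all length-3 walks i = v_0 → v_1 → … → v_3 = j of Σ_t A[v_t][v_{t+1}]. For example, for (i, j) = (0, 2) we minimise over 9 possible intermediate vertex sequences; the minimum is 8, attained along the walk 0 → 0 → 1 → 2.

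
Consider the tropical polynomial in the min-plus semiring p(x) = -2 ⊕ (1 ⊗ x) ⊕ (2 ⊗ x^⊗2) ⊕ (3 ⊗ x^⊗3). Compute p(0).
p(0) = -2

A tropical monomial a ⊗ x^⊗i evaluates to a + i · x. Evaluating each term at x = 0:
  Term 0 contributes -2 + 0 · 0 = -2
  Term 1 contributes 1 + 1 · 0 = 1
  Term 2 contributes 2 + 2 · 0 = 2
  Term 3 contributes 3 + 3 · 0 = 3
p(0) = ⊕ of these = min[-2, 1, 2, 3] = -2.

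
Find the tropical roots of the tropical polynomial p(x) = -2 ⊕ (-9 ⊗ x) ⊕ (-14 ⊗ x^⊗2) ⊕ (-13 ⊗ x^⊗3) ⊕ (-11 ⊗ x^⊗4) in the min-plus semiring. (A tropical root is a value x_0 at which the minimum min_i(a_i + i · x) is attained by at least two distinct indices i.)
Roots: {-2, -1, 5, 7}

Each tropical root is a break point of the lower envelope of the lines y = a_i + i · x (there are 5 lines, with slopes 0, 1, ..., 4). Only the lines that attain the minimum somewhere contribute to roots; other lines are dominated. Here the surviving (envelope) indices are i = 4, i = 3, i = 2, i = 1, i = 0.
Intersections between consecutive envelope lines give the roots: for adjacent envelope indices i < j the intersection is x = (a_i − a_j) / (j − i). Reading off the sorted break points: {-2, -1, 5, 7}.
Verification: at each break x_0, at least two indices attain the minimum of min_i(a_i + i · x_0).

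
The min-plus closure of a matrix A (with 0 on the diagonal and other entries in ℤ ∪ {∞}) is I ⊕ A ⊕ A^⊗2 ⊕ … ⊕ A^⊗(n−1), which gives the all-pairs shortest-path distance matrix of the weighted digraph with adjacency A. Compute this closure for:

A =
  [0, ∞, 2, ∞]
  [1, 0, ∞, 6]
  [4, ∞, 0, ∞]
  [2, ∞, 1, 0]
Closure =
  [0, ∞, 2, ∞]
  [1, 0, 3, 6]
  [4, ∞, 0, ∞]
  [2, ∞, 1, 0]

This is the Floyd-Warshall all-pairs shortest-path computation. For each intermediate vertex k = 0, 1, …, 3, update dist[i][j] ← min(dist[i][j], dist[i][k] + dist[k][j]). The final matrix gives, for each (i, j), the minimum total weight of any directed path from i to j (possibly empty when i = j).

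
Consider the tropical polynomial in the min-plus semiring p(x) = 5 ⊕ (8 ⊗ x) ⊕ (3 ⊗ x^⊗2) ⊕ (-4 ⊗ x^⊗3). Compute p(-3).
p(-3) = -13

A tropical monomial a ⊗ x^⊗i evaluates to a + i · x. Evaluating each term at x = -3:
  Term 0 contributes 5 + 0 · -3 = 5
  Term 1 contributes 8 + 1 · -3 = 5
  Term 2 contributes 3 + 2 · -3 = -3
  Term 3 contributes -4 + 3 · -3 = -13
p(-3) = ⊕ of these = min[5, 5, -3, -13] = -13.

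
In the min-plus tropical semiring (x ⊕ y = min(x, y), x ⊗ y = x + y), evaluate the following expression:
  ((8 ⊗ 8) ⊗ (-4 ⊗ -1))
((8 ⊗ 8) ⊗ (-4 ⊗ -1)) = 11

Expand innermost to outermost. Recall ⊕ takes the minimum of its arguments and ⊗ takes their sum. Working out the expression ((8 ⊗ 8) ⊗ (-4 ⊗ -1)) gives 11.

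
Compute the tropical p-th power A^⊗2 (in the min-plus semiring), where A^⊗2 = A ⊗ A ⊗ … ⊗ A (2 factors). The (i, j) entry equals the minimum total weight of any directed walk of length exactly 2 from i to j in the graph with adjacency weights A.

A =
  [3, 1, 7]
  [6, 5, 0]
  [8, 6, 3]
A^⊗2 =
  [6, 4, 1]
  [8, 6, 3]
  [11, 9, 6]

Each entry (A^⊗2)_ij equals the minimum over all length-2 walks i = v_0 → v_1 → … → v_2 = j of Σ_t A[v_t][v_{t+1}]. For example, for (i, j) = (0, 2) we minimise over 3 possible intermediate vertex sequences; the minimum is 1, attained along the walk 0 → 1 → 2.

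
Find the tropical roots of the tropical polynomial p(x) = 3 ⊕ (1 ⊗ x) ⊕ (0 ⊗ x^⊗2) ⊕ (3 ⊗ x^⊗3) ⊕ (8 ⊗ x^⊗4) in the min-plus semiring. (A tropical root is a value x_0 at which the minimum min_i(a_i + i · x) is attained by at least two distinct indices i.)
Roots: {-5, -3, 1, 2}

Each tropical root is a break point of the lower envelope of the lines y = a_i + i · x (there are 5 lines, with slopes 0, 1, ..., 4). Only the lines that attain the minimum somewhere contribute to roots; other lines are dominated. Here the surviving (envelope) indices are i = 4, i = 3, i = 2, i = 1, i = 0.
Intersections between consecutive envelope lines give the roots: for adjacent envelope indices i < j the intersection is x = (a_i − a_j) / (j − i). Reading off the sorted break points: {-5, -3, 1, 2}.
Verification: at each break x_0, at least two indices attain the minimum of min_i(a_i + i · x_0).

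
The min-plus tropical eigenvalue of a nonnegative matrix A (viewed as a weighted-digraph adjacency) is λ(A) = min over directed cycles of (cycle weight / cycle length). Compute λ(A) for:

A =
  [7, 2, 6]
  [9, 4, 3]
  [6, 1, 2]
λ(A) = 2

Enumerate directed cycles and compute their means (weight / length). Sample:
  cycle 0 → 0: weight = 7, length = 1, mean = 7/1 ≈ 7.000
  cycle 1 → 1: weight = 4, length = 1, mean = 4/1 ≈ 4.000
  cycle 2 → 2: weight = 2, length = 1, mean = 2/1 ≈ 2.000
  cycle 0 → 1 → 0: weight = 11, length = 2, mean = 11/2 ≈ 5.500
  cycle 0 → 2 → 0: weight = 12, length = 2, mean = 12/2 ≈ 6.000
  cycle 1 → 0 → 1: weight = 11, length = 2, mean = 11/2 ≈ 5.500
Minimum mean = 2.000, attained e.g. along the cycle 2 → 2 with weight 2 and length 1. So λ(A) = 2/1 = 2.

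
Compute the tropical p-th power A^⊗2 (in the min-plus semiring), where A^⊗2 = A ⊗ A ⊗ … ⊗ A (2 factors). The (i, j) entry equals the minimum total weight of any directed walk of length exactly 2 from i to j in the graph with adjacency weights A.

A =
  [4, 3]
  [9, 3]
A^⊗2 =
  [8, 6]
  [12, 6]

Each entry (A^⊗2)_ij equals the minimum over all length-2 walks i = v_0 → v_1 → … → v_2 = j of Σ_t A[v_t][v_{t+1}]. For example, for (i, j) = (0, 1) we minimise over 2 possible intermediate vertex sequences; the minimum is 6, attained along the walk 0 → 1 → 1.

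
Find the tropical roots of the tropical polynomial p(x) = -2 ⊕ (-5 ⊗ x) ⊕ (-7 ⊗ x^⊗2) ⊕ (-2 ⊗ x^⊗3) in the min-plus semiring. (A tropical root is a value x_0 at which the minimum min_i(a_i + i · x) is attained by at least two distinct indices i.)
Roots: {-5, 2, 3}

Each tropical root is a break point of the lower envelope of the lines y = a_i + i · x (there are 4 lines, with slopes 0, 1, ..., 3). Only the lines that attain the minimum somewhere contribute to roots; other lines are dominated. Here the surviving (envelope) indices are i = 3, i = 2, i = 1, i = 0.
Intersections between consecutive envelope lines give the roots: for adjacent envelope indices i < j the intersection is x = (a_i − a_j) / (j − i). Reading off the sorted break points: {-5, 2, 3}.
Verification: at each break x_0, at least two indices attain the minimum of min_i(a_i + i · x_0).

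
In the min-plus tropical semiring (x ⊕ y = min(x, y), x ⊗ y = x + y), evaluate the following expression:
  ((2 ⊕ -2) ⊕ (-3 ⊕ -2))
((2 ⊕ -2) ⊕ (-3 ⊕ -2)) = -3

Expand innermost to outermost. Recall ⊕ takes the minimum of its arguments and ⊗ takes their sum. Working out the expression ((2 ⊕ -2) ⊕ (-3 ⊕ -2)) gives -3.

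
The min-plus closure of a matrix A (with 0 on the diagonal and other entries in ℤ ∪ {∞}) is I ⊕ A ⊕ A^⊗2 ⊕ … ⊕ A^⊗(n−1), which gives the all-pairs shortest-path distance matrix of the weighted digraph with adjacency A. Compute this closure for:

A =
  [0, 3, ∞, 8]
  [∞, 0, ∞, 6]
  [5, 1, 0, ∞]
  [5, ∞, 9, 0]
Closure =
  [0, 3, 17, 8]
  [11, 0, 15, 6]
  [5, 1, 0, 7]
  [5, 8, 9, 0]

This is the Floyd-Warshall all-pairs shortest-path computation. For each intermediate vertex k = 0, 1, …, 3, update dist[i][j] ← min(dist[i][j], dist[i][k] + dist[k][j]). The final matrix gives, for each (i, j), the minimum total weight of any directed path from i to j (possibly empty when i = j).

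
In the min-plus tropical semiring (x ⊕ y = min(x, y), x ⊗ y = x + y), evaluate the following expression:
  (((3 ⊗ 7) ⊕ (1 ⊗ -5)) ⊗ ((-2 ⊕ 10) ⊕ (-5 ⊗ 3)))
(((3 ⊗ 7) ⊕ (1 ⊗ -5)) ⊗ ((-2 ⊕ 10) ⊕ (-5 ⊗ 3))) = -6

Expand innermost to outermost. Recall ⊕ takes the minimum of its arguments and ⊗ takes their sum. Working out the expression (((3 ⊗ 7) ⊕ (1 ⊗ -5)) ⊗ ((-2 ⊕ 10) ⊕ (-5 ⊗ 3))) gives -6.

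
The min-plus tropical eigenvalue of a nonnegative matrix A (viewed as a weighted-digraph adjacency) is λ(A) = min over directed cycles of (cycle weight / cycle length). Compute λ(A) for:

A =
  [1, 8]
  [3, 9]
λ(A) = 1

Enumerate directed cycles and compute their means (weight / length). Sample:
  cycle 0 → 0: weight = 1, length = 1, mean = 1/1 ≈ 1.000
  cycle 1 → 1: weight = 9, length = 1, mean = 9/1 ≈ 9.000
  cycle 0 → 1 → 0: weight = 11, length = 2, mean = 11/2 ≈ 5.500
  cycle 1 → 0 → 1: weight = 11, length = 2, mean = 11/2 ≈ 5.500
Minimum mean = 1.000, attained e.g. along the cycle 0 → 0 with weight 1 and length 1. So λ(A) = 1/1 = 1.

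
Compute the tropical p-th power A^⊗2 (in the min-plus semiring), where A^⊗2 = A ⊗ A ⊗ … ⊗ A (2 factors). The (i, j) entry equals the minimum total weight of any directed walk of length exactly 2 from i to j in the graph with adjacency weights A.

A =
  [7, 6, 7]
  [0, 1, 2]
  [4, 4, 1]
A^⊗2 =
  [6, 7, 8]
  [1, 2, 3]
  [4, 5, 2]

Each entry (A^⊗2)_ij equals the minimum over all length-2 walks i = v_0 → v_1 → … → v_2 = j of Σ_t A[v_t][v_{t+1}]. For example, for (i, j) = (0, 2) we minimise over 3 possible intermediate vertex sequences; the minimum is 8, attained along the walk 0 → 1 → 2.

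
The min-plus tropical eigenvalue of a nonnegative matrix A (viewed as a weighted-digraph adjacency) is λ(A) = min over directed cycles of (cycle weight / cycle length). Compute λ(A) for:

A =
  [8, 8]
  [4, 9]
λ(A) = 6

Enumerate directed cycles and compute their means (weight / length). Sample:
  cycle 0 → 0: weight = 8, length = 1, mean = 8/1 ≈ 8.000
  cycle 1 → 1: weight = 9, length = 1, mean = 9/1 ≈ 9.000
  cycle 0 → 1 → 0: weight = 12, length = 2, mean = 12/2 ≈ 6.000
  cycle 1 → 0 → 1: weight = 12, length = 2, mean = 12/2 ≈ 6.000
Minimum mean = 6.000, attained e.g. along the cycle 0 → 1 → 0 with weight 12 and length 2. So λ(A) = 12/2 = 6.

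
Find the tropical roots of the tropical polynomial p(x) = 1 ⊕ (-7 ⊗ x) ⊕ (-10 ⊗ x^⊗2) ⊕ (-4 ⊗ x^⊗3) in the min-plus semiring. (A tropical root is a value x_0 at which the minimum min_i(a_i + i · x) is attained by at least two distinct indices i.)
Roots: {-6, 3, 8}

Each tropical root is a break point of the lower envelope of the lines y = a_i + i · x (there are 4 lines, with slopes 0, 1, ..., 3). Only the lines that attain the minimum somewhere contribute to roots; other lines are dominated. Here the surviving (envelope) indices are i = 3, i = 2, i = 1, i = 0.
Intersections between consecutive envelope lines give the roots: for adjacent envelope indices i < j the intersection is x = (a_i − a_j) / (j − i). Reading off the sorted break points: {-6, 3, 8}.
Verification: at each break x_0, at least two indices attain the minimum of min_i(a_i + i · x_0).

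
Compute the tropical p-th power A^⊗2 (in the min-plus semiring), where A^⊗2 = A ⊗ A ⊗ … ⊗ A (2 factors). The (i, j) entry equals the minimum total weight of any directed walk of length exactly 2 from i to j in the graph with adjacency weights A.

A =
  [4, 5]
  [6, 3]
A^⊗2 =
  [8, 8]
  [9, 6]

Each entry (A^⊗2)_ij equals the minimum over all length-2 walks i = v_0 → v_1 → … → v_2 = j of Σ_t A[v_t][v_{t+1}]. For example, for (i, j) = (0, 1) we minimise over 2 possible intermediate vertex sequences; the minimum is 8, attained along the walk 0 → 1 → 1.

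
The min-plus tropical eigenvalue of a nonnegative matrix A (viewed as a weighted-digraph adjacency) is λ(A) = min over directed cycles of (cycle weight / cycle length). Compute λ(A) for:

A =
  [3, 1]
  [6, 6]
λ(A) = 3

Enumerate directed cycles and compute their means (weight / length). Sample:
  cycle 0 → 0: weight = 3, length = 1, mean = 3/1 ≈ 3.000
  cycle 1 → 1: weight = 6, length = 1, mean = 6/1 ≈ 6.000
  cycle 0 → 1 → 0: weight = 7, length = 2, mean = 7/2 ≈ 3.500
  cycle 1 → 0 → 1: weight = 7, length = 2, mean = 7/2 ≈ 3.500
Minimum mean = 3.000, attained e.g. along the cycle 0 → 0 with weight 3 and length 1. So λ(A) = 3/1 = 3.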